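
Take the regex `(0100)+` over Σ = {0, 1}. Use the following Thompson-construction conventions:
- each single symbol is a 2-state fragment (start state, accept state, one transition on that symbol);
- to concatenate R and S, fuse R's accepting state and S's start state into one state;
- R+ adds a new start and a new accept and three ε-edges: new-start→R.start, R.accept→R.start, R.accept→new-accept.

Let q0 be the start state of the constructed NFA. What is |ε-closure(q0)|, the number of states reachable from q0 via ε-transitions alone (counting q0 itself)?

2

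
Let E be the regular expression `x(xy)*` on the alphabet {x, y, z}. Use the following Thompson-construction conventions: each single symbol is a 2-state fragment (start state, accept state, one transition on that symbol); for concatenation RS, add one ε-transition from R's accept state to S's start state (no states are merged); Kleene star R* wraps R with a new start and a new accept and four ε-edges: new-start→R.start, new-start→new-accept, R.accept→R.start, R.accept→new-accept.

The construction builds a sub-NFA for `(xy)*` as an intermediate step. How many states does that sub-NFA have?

6

Fragment for `(xy)*`:
Each of the 2 symbol leaves contributes a 2-state fragment.
  xy : 4 states
  (xy)* : 6 states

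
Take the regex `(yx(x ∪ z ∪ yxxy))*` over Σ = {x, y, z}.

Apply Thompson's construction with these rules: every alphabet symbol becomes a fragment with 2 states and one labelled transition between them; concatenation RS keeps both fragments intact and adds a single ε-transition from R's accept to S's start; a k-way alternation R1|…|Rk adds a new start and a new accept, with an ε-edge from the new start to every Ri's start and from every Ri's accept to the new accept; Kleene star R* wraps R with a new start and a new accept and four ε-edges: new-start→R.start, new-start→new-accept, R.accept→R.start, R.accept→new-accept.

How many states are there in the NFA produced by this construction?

Bottom-up over the parse tree:
Each of the 8 symbol leaves contributes a 2-state fragment.
  yxxy — 8 states
  x ∪ z ∪ yxxy — 14 states
  yx(x ∪ z ∪ yxxy) — 18 states
  (yx(x ∪ z ∪ yxxy))* — 20 states

20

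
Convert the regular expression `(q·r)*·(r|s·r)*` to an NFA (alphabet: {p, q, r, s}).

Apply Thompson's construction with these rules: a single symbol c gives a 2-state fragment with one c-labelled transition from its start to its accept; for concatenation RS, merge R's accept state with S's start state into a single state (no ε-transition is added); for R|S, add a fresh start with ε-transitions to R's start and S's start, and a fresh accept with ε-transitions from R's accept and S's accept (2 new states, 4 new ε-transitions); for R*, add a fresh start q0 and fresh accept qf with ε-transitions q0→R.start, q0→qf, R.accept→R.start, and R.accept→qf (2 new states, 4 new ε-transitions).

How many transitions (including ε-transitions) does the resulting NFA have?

Bottom-up over the parse tree:
Each of the 5 symbol leaves contributes 1 transition (1 symbol, 0 ε).
  q·r = 2 transitions (2 symbol, 0 ε)
  (q·r)* = 6 transitions (2 symbol, 4 ε)
  s·r = 2 transitions (2 symbol, 0 ε)
  r|s·r = 7 transitions (3 symbol, 4 ε)
  (r|s·r)* = 11 transitions (3 symbol, 8 ε)
  (q·r)*·(r|s·r)* = 17 transitions (5 symbol, 12 ε)

17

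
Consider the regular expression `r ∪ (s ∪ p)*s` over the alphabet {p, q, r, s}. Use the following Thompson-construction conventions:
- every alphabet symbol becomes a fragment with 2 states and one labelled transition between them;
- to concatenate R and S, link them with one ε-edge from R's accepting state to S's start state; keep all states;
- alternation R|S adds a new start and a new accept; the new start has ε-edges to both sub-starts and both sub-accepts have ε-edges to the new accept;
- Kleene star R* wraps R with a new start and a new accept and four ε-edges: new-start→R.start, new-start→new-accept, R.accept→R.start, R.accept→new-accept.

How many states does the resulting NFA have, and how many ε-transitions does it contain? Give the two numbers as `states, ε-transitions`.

14, 13

Building bottom-up:
Each of the 4 symbol leaves contributes 2 states and 0 ε-transitions.
  s ∪ p — 6 states, 4 ε-transitions
  (s ∪ p)* — 8 states, 8 ε-transitions
  (s ∪ p)*s — 10 states, 9 ε-transitions
  r ∪ (s ∪ p)*s — 14 states, 13 ε-transitions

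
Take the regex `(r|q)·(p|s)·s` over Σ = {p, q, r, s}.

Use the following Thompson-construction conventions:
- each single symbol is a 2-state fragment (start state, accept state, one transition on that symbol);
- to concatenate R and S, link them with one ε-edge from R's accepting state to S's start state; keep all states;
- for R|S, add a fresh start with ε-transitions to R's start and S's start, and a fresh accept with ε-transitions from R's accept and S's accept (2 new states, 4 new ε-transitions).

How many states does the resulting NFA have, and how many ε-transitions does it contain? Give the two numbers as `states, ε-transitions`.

Bottom-up over the parse tree:
Each of the 5 symbol leaves contributes 2 states and 0 ε-transitions.
  r|q — 6 states, 4 ε-transitions
  p|s — 6 states, 4 ε-transitions
  (r|q)·(p|s)·s — 14 states, 10 ε-transitions

14, 10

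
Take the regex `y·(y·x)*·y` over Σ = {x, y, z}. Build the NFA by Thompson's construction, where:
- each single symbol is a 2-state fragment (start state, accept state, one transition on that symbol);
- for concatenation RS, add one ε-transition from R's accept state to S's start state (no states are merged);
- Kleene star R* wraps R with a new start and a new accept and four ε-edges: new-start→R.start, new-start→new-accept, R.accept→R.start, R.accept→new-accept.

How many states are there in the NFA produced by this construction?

10

Per subexpression:
Each of the 4 symbol leaves contributes a 2-state fragment.
  y·x → 4 states
  (y·x)* → 6 states
  y·(y·x)*·y → 10 states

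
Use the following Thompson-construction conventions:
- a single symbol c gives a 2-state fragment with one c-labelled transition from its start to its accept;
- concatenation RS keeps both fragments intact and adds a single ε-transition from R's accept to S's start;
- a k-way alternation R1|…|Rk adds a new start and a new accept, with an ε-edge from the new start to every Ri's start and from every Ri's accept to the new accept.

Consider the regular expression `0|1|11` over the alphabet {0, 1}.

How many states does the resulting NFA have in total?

10

Building bottom-up:
Each of the 4 symbol leaves contributes a 2-state fragment.
  11 — 4 states
  0|1|11 — 10 states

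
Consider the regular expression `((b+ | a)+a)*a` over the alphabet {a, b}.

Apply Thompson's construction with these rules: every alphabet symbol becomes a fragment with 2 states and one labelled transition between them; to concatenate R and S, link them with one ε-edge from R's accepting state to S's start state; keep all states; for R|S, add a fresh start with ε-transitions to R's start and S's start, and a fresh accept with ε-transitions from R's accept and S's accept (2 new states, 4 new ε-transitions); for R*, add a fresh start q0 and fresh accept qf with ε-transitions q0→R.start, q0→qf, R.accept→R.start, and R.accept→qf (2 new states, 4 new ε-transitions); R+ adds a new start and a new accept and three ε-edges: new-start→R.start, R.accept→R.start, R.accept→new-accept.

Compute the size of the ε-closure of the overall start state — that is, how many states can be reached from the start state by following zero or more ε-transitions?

Compute the ε-closure size of each fragment's start state recursively; a symbol fragment's start has no outgoing ε-edge, so its closure is just itself (size 1).
  b+ : |ε-closure| = 1 + 1 = 2 (the body doesn't accept ε, so the new accept is not reached)
  b+ | a : |ε-closure| = 1 + 2 + 1 = 4 (the new accept is not ε-reachable since no branch accepts ε)
  (b+ | a)+ : |ε-closure| = 1 + 4 = 5 (the body doesn't accept ε, so the new accept is not reached)
  (b+ | a)+a : same as the first factor's closure: |ε-closure| = 5
  ((b+ | a)+a)* : new start has ε-edges to the inner start and to the new accept, so |ε-closure| = 2 + 5 = 7
  ((b+ | a)+a)*a : the left operand accepts ε, so the closure extends into the next operand (via the concat ε-link); |ε-closure| = 7 + 1 = 8

8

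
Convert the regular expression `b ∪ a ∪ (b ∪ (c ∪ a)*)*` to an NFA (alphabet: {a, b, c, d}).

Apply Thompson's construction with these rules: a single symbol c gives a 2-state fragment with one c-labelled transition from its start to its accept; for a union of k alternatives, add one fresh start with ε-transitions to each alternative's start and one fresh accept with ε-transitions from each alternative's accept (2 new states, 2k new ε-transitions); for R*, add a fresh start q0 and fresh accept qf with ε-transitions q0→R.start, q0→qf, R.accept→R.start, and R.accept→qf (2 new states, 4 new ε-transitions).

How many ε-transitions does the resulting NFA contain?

Bottom-up over the parse tree:
Each of the 5 symbol leaves contributes 0 ε-transitions.
  c ∪ a — 4 ε-transitions
  (c ∪ a)* — 8 ε-transitions
  b ∪ (c ∪ a)* — 12 ε-transitions
  (b ∪ (c ∪ a)*)* — 16 ε-transitions
  b ∪ a ∪ (b ∪ (c ∪ a)*)* — 22 ε-transitions

22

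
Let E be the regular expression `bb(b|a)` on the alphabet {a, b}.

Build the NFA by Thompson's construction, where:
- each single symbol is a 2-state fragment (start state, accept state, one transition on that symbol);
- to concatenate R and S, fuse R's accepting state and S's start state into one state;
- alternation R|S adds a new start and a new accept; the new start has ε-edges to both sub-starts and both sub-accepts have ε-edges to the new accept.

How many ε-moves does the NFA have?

4

By structural recursion:
Each of the 4 symbol leaves contributes 0 ε-transitions.
  b|a → 4 ε-transitions
  bb(b|a) → 4 ε-transitions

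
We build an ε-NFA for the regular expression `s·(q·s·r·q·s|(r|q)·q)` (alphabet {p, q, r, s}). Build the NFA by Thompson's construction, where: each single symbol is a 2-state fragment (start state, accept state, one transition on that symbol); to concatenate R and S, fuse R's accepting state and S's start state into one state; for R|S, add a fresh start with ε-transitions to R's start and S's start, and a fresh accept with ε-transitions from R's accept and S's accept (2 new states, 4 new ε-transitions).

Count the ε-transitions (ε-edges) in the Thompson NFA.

8

Recursing over subexpressions:
Each of the 9 symbol leaves contributes 0 ε-transitions.
  q·s·r·q·s = 0 ε-transitions
  r|q = 4 ε-transitions
  (r|q)·q = 4 ε-transitions
  q·s·r·q·s|(r|q)·q = 8 ε-transitions
  s·(q·s·r·q·s|(r|q)·q) = 8 ε-transitions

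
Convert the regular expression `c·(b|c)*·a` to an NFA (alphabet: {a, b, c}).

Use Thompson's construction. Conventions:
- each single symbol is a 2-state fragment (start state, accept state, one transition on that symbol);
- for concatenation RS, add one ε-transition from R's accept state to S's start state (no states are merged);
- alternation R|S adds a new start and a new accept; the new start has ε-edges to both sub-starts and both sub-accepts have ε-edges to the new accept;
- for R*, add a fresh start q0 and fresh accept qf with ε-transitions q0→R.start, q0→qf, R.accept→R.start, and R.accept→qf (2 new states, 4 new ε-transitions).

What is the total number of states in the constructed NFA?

12

Bottom-up over the parse tree:
Each of the 4 symbol leaves contributes a 2-state fragment.
  b|c = 6 states
  (b|c)* = 8 states
  c·(b|c)*·a = 12 states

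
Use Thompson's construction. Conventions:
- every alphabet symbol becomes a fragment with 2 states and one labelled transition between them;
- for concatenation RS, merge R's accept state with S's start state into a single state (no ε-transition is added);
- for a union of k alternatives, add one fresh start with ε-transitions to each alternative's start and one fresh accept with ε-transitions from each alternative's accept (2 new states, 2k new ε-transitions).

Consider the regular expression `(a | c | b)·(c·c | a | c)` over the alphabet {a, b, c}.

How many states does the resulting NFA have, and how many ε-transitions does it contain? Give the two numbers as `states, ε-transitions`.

16, 12

Recursing over subexpressions:
Each of the 7 symbol leaves contributes 2 states and 0 ε-transitions.
  a | c | b — 8 states, 6 ε-transitions
  c·c — 3 states, 0 ε-transitions
  c·c | a | c — 9 states, 6 ε-transitions
  (a | c | b)·(c·c | a | c) — 16 states, 12 ε-transitions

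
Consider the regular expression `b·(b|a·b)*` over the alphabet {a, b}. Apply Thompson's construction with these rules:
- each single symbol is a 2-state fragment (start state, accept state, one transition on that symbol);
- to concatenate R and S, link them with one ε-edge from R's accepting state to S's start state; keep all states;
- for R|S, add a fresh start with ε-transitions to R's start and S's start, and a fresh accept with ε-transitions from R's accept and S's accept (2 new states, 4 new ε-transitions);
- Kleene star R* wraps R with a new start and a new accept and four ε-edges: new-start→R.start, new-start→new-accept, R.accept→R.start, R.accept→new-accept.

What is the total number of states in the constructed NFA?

Building bottom-up:
Each of the 4 symbol leaves contributes a 2-state fragment.
  a·b → 4 states
  b|a·b → 8 states
  (b|a·b)* → 10 states
  b·(b|a·b)* → 12 states

12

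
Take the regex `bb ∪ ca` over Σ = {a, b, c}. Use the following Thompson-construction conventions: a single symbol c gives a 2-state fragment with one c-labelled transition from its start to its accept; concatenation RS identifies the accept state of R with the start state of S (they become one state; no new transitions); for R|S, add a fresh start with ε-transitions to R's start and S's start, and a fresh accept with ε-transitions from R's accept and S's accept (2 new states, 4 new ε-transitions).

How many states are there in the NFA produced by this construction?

Building bottom-up:
Each of the 4 symbol leaves contributes a 2-state fragment.
  bb : 3 states
  ca : 3 states
  bb ∪ ca : 8 states

8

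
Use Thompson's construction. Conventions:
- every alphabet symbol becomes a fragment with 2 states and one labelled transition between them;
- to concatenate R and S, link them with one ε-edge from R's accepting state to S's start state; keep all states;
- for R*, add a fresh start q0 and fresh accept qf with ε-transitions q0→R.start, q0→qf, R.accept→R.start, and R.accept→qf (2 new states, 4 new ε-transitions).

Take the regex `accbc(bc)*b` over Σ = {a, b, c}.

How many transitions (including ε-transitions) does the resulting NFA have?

19

Recursing over subexpressions:
Each of the 8 symbol leaves contributes 1 transition (1 symbol, 0 ε).
  bc = 3 transitions (2 symbol, 1 ε)
  (bc)* = 7 transitions (2 symbol, 5 ε)
  accbc(bc)*b = 19 transitions (8 symbol, 11 ε)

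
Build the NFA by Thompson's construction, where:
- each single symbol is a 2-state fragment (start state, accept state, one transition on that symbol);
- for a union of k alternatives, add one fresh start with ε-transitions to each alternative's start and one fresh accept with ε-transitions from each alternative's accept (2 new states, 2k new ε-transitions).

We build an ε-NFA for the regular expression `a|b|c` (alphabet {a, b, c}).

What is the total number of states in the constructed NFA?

Recursing over subexpressions:
Each of the 3 symbol leaves contributes a 2-state fragment.
  a|b|c → 8 states

8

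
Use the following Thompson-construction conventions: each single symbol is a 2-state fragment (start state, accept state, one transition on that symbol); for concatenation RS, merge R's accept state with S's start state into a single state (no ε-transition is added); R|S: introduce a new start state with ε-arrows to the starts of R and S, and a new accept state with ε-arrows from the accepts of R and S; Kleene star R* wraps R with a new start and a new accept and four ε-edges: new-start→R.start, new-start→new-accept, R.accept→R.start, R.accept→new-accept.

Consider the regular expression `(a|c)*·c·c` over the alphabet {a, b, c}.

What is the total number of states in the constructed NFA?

By structural recursion:
Each of the 4 symbol leaves contributes a 2-state fragment.
  a|c : 6 states
  (a|c)* : 8 states
  (a|c)*·c·c : 10 states

10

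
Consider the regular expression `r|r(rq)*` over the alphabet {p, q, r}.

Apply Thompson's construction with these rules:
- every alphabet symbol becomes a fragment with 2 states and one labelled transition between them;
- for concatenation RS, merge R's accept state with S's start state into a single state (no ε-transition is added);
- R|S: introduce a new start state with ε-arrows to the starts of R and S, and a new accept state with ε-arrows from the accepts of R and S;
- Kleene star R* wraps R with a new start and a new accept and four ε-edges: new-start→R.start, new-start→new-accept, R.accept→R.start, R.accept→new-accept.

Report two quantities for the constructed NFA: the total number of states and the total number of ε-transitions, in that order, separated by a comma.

Recursing over subexpressions:
Each of the 4 symbol leaves contributes 2 states and 0 ε-transitions.
  rq — 3 states, 0 ε-transitions
  (rq)* — 5 states, 4 ε-transitions
  r(rq)* — 6 states, 4 ε-transitions
  r|r(rq)* — 10 states, 8 ε-transitions

10, 8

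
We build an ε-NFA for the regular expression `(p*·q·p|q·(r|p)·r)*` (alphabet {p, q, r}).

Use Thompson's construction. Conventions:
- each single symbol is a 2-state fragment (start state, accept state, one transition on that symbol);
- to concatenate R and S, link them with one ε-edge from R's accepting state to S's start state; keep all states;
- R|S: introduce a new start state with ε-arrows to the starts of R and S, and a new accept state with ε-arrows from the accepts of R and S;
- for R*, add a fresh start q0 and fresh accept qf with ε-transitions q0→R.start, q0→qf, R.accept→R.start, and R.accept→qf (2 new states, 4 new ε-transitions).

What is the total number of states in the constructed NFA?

22

Recursing over subexpressions:
Each of the 7 symbol leaves contributes a 2-state fragment.
  p* = 4 states
  p*·q·p = 8 states
  r|p = 6 states
  q·(r|p)·r = 10 states
  p*·q·p|q·(r|p)·r = 20 states
  (p*·q·p|q·(r|p)·r)* = 22 states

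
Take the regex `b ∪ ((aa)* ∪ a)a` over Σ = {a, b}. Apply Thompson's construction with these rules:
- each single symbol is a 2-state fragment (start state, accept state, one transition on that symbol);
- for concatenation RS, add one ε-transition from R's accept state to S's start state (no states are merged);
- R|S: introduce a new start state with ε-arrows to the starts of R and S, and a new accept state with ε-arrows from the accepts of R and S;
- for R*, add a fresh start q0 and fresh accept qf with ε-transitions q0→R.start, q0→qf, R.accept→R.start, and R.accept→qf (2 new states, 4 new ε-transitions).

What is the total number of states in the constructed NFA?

Bottom-up over the parse tree:
Each of the 5 symbol leaves contributes a 2-state fragment.
  aa : 4 states
  (aa)* : 6 states
  (aa)* ∪ a : 10 states
  ((aa)* ∪ a)a : 12 states
  b ∪ ((aa)* ∪ a)a : 16 states

16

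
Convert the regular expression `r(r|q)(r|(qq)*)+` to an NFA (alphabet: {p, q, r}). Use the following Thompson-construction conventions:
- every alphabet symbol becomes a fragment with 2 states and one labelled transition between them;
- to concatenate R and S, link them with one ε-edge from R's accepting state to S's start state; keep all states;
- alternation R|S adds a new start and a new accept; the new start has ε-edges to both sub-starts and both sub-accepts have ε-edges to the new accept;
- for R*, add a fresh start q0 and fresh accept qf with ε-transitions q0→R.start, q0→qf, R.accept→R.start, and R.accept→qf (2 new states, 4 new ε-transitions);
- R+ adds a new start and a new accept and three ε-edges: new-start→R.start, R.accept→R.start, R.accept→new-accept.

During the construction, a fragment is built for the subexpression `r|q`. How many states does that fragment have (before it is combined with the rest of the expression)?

6

Fragment for `r|q`:
Each of the 2 symbol leaves contributes a 2-state fragment.
  r|q : 6 states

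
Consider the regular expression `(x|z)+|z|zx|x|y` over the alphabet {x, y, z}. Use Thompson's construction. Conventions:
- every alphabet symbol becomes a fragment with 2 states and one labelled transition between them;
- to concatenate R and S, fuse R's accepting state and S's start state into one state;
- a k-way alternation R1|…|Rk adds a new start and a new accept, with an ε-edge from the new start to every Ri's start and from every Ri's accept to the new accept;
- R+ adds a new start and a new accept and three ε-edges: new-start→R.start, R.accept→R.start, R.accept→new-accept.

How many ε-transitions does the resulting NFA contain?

17

Bottom-up over the parse tree:
Each of the 7 symbol leaves contributes 0 ε-transitions.
  x|z — 4 ε-transitions
  (x|z)+ — 7 ε-transitions
  zx — 0 ε-transitions
  (x|z)+|z|zx|x|y — 17 ε-transitions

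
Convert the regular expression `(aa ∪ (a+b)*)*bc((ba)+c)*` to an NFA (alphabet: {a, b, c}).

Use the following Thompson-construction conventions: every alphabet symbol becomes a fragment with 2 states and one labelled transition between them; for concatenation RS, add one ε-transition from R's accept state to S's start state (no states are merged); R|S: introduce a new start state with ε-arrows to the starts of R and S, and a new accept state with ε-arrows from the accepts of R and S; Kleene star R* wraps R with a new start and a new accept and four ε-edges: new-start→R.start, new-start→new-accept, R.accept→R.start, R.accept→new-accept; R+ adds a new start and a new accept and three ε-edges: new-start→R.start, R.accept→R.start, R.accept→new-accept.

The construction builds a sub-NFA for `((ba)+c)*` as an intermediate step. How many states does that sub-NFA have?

10

Fragment for `((ba)+c)*`:
Each of the 3 symbol leaves contributes a 2-state fragment.
  ba — 4 states
  (ba)+ — 6 states
  (ba)+c — 8 states
  ((ba)+c)* — 10 states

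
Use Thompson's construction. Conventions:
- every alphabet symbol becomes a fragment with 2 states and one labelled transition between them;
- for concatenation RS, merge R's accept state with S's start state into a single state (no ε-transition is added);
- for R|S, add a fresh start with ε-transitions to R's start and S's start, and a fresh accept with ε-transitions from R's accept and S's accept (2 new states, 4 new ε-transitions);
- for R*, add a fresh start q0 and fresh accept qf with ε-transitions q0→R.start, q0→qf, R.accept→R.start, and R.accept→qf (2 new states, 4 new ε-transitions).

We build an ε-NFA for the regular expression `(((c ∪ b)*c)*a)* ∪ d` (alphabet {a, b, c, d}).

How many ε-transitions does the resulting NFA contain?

Recursing over subexpressions:
Each of the 5 symbol leaves contributes 0 ε-transitions.
  c ∪ b : 4 ε-transitions
  (c ∪ b)* : 8 ε-transitions
  (c ∪ b)*c : 8 ε-transitions
  ((c ∪ b)*c)* : 12 ε-transitions
  ((c ∪ b)*c)*a : 12 ε-transitions
  (((c ∪ b)*c)*a)* : 16 ε-transitions
  (((c ∪ b)*c)*a)* ∪ d : 20 ε-transitions

20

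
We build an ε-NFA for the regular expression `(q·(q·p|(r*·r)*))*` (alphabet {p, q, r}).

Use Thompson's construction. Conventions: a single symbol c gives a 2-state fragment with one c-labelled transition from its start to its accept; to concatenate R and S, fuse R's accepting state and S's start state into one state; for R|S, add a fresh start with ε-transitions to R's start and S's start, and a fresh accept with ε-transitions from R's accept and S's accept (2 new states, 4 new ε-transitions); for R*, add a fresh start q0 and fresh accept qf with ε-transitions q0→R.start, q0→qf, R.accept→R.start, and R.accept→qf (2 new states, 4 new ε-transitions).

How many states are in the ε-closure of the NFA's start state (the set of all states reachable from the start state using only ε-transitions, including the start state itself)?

3

Work bottom-up. For each fragment F, track |ε-closure(F.start)| and whether F's accept lies in that closure (i.e. whether F accepts ε). A single-symbol fragment has closure size 1 and does not accept ε.
  q·p → same as the first factor's closure: C = 1
  r* → the star's fresh start ε-reaches both the body's start and the fresh accept: C = 2 + 1 = 3
  r*·r → C = 3 + (1−1) = 3 (closure spills across the concat boundary because the left factor accepts ε)
  (r*·r)* → C = 1 (new start) + 3 (body) + 1 (new accept) = 5
  q·p|(r*·r)* → C = 1 (new start) + (1 + 5) + 1 (new accept, since some branch ε-reaches its own accept) = 8
  q·(q·p|(r*·r)*) → same as the first factor's closure: C = 1
  (q·(q·p|(r*·r)*))* → new start has ε-edges to the inner start and to the new accept, so C = 2 + 1 = 3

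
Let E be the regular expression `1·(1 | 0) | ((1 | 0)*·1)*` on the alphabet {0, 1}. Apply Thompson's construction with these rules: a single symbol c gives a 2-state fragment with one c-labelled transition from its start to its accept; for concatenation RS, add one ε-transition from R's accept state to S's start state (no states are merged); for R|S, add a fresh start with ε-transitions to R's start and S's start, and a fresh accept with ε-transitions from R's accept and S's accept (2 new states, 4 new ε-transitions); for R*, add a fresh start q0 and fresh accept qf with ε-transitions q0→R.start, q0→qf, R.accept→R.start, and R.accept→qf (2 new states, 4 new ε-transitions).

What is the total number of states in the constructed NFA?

22

Recursing over subexpressions:
Each of the 6 symbol leaves contributes a 2-state fragment.
  1 | 0 : 6 states
  1·(1 | 0) : 8 states
  1 | 0 : 6 states
  (1 | 0)* : 8 states
  (1 | 0)*·1 : 10 states
  ((1 | 0)*·1)* : 12 states
  1·(1 | 0) | ((1 | 0)*·1)* : 22 states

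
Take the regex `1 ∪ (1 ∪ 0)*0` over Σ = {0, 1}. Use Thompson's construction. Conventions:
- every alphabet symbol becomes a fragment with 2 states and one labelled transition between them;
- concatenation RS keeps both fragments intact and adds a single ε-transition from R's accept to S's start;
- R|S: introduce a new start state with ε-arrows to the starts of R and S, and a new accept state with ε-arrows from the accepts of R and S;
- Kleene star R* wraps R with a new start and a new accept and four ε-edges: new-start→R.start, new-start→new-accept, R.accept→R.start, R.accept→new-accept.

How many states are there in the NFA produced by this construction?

Building bottom-up:
Each of the 4 symbol leaves contributes a 2-state fragment.
  1 ∪ 0 : 6 states
  (1 ∪ 0)* : 8 states
  (1 ∪ 0)*0 : 10 states
  1 ∪ (1 ∪ 0)*0 : 14 states

14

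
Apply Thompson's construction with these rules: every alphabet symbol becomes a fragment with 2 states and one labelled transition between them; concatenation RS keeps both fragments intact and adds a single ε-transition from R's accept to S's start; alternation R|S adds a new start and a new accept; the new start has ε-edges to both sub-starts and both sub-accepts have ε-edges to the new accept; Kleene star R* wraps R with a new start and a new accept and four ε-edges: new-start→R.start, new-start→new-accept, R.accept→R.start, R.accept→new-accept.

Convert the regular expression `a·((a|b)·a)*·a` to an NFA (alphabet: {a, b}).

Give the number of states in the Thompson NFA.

14

Bottom-up over the parse tree:
Each of the 5 symbol leaves contributes a 2-state fragment.
  a|b — 6 states
  (a|b)·a — 8 states
  ((a|b)·a)* — 10 states
  a·((a|b)·a)*·a — 14 states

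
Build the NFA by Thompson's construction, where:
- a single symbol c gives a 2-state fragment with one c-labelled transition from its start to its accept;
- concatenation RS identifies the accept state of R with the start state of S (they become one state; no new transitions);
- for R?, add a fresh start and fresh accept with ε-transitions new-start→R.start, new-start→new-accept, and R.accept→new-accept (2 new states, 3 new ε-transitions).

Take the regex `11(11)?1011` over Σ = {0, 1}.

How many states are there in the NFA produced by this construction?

11

By structural recursion:
Each of the 8 symbol leaves contributes a 2-state fragment.
  11 → 3 states
  (11)? → 5 states
  11(11)?1011 → 11 states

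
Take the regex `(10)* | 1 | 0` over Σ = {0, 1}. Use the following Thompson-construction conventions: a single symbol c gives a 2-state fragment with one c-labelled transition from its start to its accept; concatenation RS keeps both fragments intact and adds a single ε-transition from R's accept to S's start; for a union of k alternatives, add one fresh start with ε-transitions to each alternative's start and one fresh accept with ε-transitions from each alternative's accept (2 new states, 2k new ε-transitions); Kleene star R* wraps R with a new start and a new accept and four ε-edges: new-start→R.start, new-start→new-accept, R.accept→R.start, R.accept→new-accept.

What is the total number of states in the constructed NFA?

12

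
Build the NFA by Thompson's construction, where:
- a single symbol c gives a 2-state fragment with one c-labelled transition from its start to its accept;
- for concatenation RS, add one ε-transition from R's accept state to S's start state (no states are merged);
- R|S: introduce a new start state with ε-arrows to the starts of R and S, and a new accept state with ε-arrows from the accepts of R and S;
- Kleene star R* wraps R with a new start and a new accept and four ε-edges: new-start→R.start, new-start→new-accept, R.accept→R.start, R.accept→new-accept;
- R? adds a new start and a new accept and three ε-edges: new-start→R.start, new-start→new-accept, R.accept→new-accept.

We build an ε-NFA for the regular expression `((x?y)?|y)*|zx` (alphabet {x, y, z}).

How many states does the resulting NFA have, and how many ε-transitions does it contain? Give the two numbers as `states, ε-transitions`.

Bottom-up over the parse tree:
Each of the 5 symbol leaves contributes 2 states and 0 ε-transitions.
  x? : 4 states, 3 ε-transitions
  x?y : 6 states, 4 ε-transitions
  (x?y)? : 8 states, 7 ε-transitions
  (x?y)?|y : 12 states, 11 ε-transitions
  ((x?y)?|y)* : 14 states, 15 ε-transitions
  zx : 4 states, 1 ε-transition
  ((x?y)?|y)*|zx : 20 states, 20 ε-transitions

20, 20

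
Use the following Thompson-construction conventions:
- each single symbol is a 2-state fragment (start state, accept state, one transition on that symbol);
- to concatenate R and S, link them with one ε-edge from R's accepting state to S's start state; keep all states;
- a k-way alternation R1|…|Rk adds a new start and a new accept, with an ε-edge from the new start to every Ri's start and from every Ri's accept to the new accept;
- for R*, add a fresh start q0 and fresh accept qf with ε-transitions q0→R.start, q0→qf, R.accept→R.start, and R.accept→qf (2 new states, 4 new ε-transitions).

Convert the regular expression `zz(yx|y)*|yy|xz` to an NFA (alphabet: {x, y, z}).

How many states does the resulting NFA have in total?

24

By structural recursion:
Each of the 9 symbol leaves contributes a 2-state fragment.
  yx — 4 states
  yx|y — 8 states
  (yx|y)* — 10 states
  zz(yx|y)* — 14 states
  yy — 4 states
  xz — 4 states
  zz(yx|y)*|yy|xz — 24 states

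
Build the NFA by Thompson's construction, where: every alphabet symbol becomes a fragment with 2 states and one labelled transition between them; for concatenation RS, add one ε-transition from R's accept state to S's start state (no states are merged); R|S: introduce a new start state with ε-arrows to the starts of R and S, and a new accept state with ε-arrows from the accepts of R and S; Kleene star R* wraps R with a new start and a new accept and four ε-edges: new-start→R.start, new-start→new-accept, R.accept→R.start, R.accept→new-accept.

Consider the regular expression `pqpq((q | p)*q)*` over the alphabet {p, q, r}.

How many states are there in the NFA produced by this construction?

Recursing over subexpressions:
Each of the 7 symbol leaves contributes a 2-state fragment.
  q | p = 6 states
  (q | p)* = 8 states
  (q | p)*q = 10 states
  ((q | p)*q)* = 12 states
  pqpq((q | p)*q)* = 20 states

20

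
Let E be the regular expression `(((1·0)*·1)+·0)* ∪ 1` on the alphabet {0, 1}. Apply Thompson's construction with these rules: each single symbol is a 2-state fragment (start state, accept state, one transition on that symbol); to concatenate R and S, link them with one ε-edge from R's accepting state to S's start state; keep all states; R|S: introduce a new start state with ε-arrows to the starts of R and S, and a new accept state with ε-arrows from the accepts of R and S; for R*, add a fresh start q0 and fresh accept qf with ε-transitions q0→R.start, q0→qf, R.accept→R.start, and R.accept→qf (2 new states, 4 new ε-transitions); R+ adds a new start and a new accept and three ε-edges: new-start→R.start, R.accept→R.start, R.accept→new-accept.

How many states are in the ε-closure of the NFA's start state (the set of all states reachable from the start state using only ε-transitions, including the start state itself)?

Compute the ε-closure size of each fragment's start state recursively; a symbol fragment's start has no outgoing ε-edge, so its closure is just itself (size 1).
  1·0 — same as the first factor's closure: C = 1
  (1·0)* — the star's fresh start ε-reaches both the body's start and the fresh accept: C = 2 + 1 = 3
  (1·0)*·1 — C = 3 + 1 = 4 (closure spills across the concat boundary because the left factor accepts ε)
  ((1·0)*·1)+ — new start ε-reaches only the body's start; the new accept needs a symbol first: C = 1 + 4 = 5
  ((1·0)*·1)+·0 — C equals the left operand's closure size = 5 (its accept is not ε-reachable, so the closure stops there)
  (((1·0)*·1)+·0)* — C = 1 (new start) + 5 (body) + 1 (new accept) = 7
  (((1·0)*·1)+·0)* ∪ 1 — C = 1 (new start) + (7 + 1) + 1 (new accept, since some branch ε-reaches its own accept) = 10

10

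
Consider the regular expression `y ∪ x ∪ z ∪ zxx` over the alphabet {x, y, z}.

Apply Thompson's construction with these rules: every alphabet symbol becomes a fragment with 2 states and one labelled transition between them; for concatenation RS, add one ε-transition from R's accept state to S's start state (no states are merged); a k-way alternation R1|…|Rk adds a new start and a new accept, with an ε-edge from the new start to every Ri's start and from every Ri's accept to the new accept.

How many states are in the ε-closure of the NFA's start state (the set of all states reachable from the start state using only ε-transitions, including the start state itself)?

Compute the ε-closure size of each fragment's start state recursively; a symbol fragment's start has no outgoing ε-edge, so its closure is just itself (size 1).
  zxx → C equals the left operand's closure size = 1 (its accept is not ε-reachable, so the closure stops there)
  y ∪ x ∪ z ∪ zxx → C = 1 + 1 + 1 + 1 + 1 = 5 (the new accept is not ε-reachable since no branch accepts ε)

5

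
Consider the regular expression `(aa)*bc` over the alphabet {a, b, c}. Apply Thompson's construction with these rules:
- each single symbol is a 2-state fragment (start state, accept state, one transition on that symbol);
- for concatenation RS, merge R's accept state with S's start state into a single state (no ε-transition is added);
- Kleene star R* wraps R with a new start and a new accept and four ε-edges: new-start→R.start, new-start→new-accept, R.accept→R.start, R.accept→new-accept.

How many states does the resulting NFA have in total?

7

Recursing over subexpressions:
Each of the 4 symbol leaves contributes a 2-state fragment.
  aa — 3 states
  (aa)* — 5 states
  (aa)*bc — 7 states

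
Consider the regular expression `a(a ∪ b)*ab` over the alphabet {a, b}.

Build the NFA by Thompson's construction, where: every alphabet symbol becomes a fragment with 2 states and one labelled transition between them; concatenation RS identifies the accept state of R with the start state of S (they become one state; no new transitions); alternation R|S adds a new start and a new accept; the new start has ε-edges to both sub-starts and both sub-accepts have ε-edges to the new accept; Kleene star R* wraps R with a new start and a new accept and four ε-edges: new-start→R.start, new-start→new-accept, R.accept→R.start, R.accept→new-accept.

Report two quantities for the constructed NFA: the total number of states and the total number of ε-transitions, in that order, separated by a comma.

11, 8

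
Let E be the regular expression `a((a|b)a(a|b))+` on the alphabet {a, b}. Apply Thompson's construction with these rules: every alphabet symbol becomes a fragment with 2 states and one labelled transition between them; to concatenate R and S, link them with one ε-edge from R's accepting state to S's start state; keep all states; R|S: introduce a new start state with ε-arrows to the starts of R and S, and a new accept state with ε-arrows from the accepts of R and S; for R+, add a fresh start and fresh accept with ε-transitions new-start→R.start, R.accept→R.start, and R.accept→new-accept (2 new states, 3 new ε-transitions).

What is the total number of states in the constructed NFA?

By structural recursion:
Each of the 6 symbol leaves contributes a 2-state fragment.
  a|b = 6 states
  a|b = 6 states
  (a|b)a(a|b) = 14 states
  ((a|b)a(a|b))+ = 16 states
  a((a|b)a(a|b))+ = 18 states

18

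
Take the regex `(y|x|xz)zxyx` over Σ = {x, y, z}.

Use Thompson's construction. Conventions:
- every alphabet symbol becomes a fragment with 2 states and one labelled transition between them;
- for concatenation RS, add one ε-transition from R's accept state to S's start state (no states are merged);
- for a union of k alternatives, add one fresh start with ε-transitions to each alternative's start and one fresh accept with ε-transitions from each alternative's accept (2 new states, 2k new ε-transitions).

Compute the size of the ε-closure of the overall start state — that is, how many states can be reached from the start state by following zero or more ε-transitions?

4

Work bottom-up. For each fragment F, track |ε-closure(F.start)| and whether F's accept lies in that closure (i.e. whether F accepts ε). A single-symbol fragment has closure size 1 and does not accept ε.
  xz — same as the first factor's closure: |closure| = 1
  y|x|xz — new start ε-reaches every alternative's start; none of them accept ε, so the new accept is not reached: |closure| = 1 + 1 + 1 + 1 = 4
  (y|x|xz)zxyx — |closure| equals the left operand's closure size = 4 (its accept is not ε-reachable, so the closure stops there)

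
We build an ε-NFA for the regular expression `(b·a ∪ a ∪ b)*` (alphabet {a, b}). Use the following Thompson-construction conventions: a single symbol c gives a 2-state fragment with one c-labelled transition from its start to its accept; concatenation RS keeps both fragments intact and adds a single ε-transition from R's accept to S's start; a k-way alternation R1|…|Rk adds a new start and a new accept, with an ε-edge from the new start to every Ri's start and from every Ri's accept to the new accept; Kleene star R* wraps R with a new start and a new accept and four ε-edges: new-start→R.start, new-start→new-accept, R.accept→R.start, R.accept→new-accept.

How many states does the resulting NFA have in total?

Per subexpression:
Each of the 4 symbol leaves contributes a 2-state fragment.
  b·a — 4 states
  b·a ∪ a ∪ b — 10 states
  (b·a ∪ a ∪ b)* — 12 states

12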